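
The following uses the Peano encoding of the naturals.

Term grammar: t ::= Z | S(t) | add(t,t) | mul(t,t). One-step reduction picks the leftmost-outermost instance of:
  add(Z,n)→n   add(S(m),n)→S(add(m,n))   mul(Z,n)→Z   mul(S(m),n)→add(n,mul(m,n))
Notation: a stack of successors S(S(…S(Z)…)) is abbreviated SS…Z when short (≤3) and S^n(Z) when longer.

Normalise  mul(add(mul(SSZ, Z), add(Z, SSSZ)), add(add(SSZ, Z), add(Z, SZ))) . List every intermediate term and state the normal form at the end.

  start: mul(add(mul(SSZ, Z), add(Z, SSSZ)), add(add(SSZ, Z), add(Z, SZ)))
  →1  mul(add(add(Z, mul(SZ, Z)), add(Z, SSSZ)), add(add(SSZ, Z), add(Z, SZ)))
  →2  mul(add(mul(SZ, Z), add(Z, SSSZ)), add(add(SSZ, Z), add(Z, SZ)))
  →3  mul(add(add(Z, mul(Z, Z)), add(Z, SSSZ)), add(add(SSZ, Z), add(Z, SZ)))
  →4  mul(add(mul(Z, Z), add(Z, SSSZ)), add(add(SSZ, Z), add(Z, SZ)))
  →5  mul(add(Z, add(Z, SSSZ)), add(add(SSZ, Z), add(Z, SZ)))
  →6  mul(add(Z, SSSZ), add(add(SSZ, Z), add(Z, SZ)))
  →7  mul(SSSZ, add(add(SSZ, Z), add(Z, SZ)))
  →8  add(add(add(SSZ, Z), add(Z, SZ)), mul(SSZ, add(add(SSZ, Z), add(Z, SZ))))
  →9  add(add(S(add(SZ, Z)), add(Z, SZ)), mul(SSZ, add(add(SSZ, Z), add(Z, SZ))))
  →10  add(S(add(add(SZ, Z), add(Z, SZ))), mul(SSZ, add(add(SSZ, Z), add(Z, SZ))))
  →11  S(add(add(add(SZ, Z), add(Z, SZ)), mul(SSZ, add(add(SSZ, Z), add(Z, SZ)))))
  →12  S(add(add(S(add(Z, Z)), add(Z, SZ)), mul(SSZ, add(add(SSZ, Z), add(Z, SZ)))))
  →13  S(add(S(add(add(Z, Z), add(Z, SZ))), mul(SSZ, add(add(SSZ, Z), add(Z, SZ)))))
  →14  S(S(add(add(add(Z, Z), add(Z, SZ)), mul(SSZ, add(add(SSZ, Z), add(Z, SZ))))))
  →15  S(S(add(add(Z, add(Z, SZ)), mul(SSZ, add(add(SSZ, Z), add(Z, SZ))))))
  →16  S(S(add(add(Z, SZ), mul(SSZ, add(add(SSZ, Z), add(Z, SZ))))))
  →17  S(S(add(SZ, mul(SSZ, add(add(SSZ, Z), add(Z, SZ))))))
  →18  S(S(S(add(Z, mul(SSZ, add(add(SSZ, Z), add(Z, SZ)))))))
  →19  S(S(S(mul(SSZ, add(add(SSZ, Z), add(Z, SZ))))))
  →20  S(S(S(add(add(add(SSZ, Z), add(Z, SZ)), mul(SZ, add(add(SSZ, Z), add(Z, SZ)))))))
  →21  S(S(S(add(add(S(add(SZ, Z)), add(Z, SZ)), mul(SZ, add(add(SSZ, Z), add(Z, SZ)))))))
  →22  S(S(S(add(S(add(add(SZ, Z), add(Z, SZ))), mul(SZ, add(add(SSZ, Z), add(Z, SZ)))))))
  →23  S(S(S(S(add(add(add(SZ, Z), add(Z, SZ)), mul(SZ, add(add(SSZ, Z), add(Z, SZ))))))))
  →24  S(S(S(S(add(add(S(add(Z, Z)), add(Z, SZ)), mul(SZ, add(add(SSZ, Z), add(Z, SZ))))))))
  →25  S(S(S(S(add(S(add(add(Z, Z), add(Z, SZ))), mul(SZ, add(add(SSZ, Z), add(Z, SZ))))))))
  →26  S(S(S(S(S(add(add(add(Z, Z), add(Z, SZ)), mul(SZ, add(add(SSZ, Z), add(Z, SZ)))))))))
  →27  S(S(S(S(S(add(add(Z, add(Z, SZ)), mul(SZ, add(add(SSZ, Z), add(Z, SZ)))))))))
  →28  S(S(S(S(S(add(add(Z, SZ), mul(SZ, add(add(SSZ, Z), add(Z, SZ)))))))))
  →29  S(S(S(S(S(add(SZ, mul(SZ, add(add(SSZ, Z), add(Z, SZ)))))))))
  →30  S(S(S(S(S(S(add(Z, mul(SZ, add(add(SSZ, Z), add(Z, SZ))))))))))
  →31  S(S(S(S(S(S(mul(SZ, add(add(SSZ, Z), add(Z, SZ)))))))))
  →32  S(S(S(S(S(S(add(add(add(SSZ, Z), add(Z, SZ)), mul(Z, add(add(SSZ, Z), add(Z, SZ))))))))))
  →33  S(S(S(S(S(S(add(add(S(add(SZ, Z)), add(Z, SZ)), mul(Z, add(add(SSZ, Z), add(Z, SZ))))))))))
  →34  S(S(S(S(S(S(add(S(add(add(SZ, Z), add(Z, SZ))), mul(Z, add(add(SSZ, Z), add(Z, SZ))))))))))
  →35  S(S(S(S(S(S(S(add(add(add(SZ, Z), add(Z, SZ)), mul(Z, add(add(SSZ, Z), add(Z, SZ)))))))))))
  →36  S(S(S(S(S(S(S(add(add(S(add(Z, Z)), add(Z, SZ)), mul(Z, add(add(SSZ, Z), add(Z, SZ)))))))))))
  →37  S(S(S(S(S(S(S(add(S(add(add(Z, Z), add(Z, SZ))), mul(Z, add(add(SSZ, Z), add(Z, SZ)))))))))))
  →38  S(S(S(S(S(S(S(S(add(add(add(Z, Z), add(Z, SZ)), mul(Z, add(add(SSZ, Z), add(Z, SZ))))))))))))
  →39  S(S(S(S(S(S(S(S(add(add(Z, add(Z, SZ)), mul(Z, add(add(SSZ, Z), add(Z, SZ))))))))))))
  →40  S(S(S(S(S(S(S(S(add(add(Z, SZ), mul(Z, add(add(SSZ, Z), add(Z, SZ))))))))))))
  →41  S(S(S(S(S(S(S(S(add(SZ, mul(Z, add(add(SSZ, Z), add(Z, SZ))))))))))))
  →42  S(S(S(S(S(S(S(S(S(add(Z, mul(Z, add(add(SSZ, Z), add(Z, SZ)))))))))))))
  →43  S(S(S(S(S(S(S(S(S(mul(Z, add(add(SSZ, Z), add(Z, SZ))))))))))))
  →44  S^9(Z)

Answer: normal form = S^9(Z)  (in 44 steps)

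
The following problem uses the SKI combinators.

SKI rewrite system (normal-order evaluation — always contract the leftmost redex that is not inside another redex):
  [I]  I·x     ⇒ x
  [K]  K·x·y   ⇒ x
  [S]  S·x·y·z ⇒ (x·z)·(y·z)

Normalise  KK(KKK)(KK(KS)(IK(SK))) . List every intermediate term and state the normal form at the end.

Answer: normal form = K(K(K(SK)))  (in 3 steps)

Working:
  start: KK(KKK)(KK(KS)(IK(SK)))
  [1] K(KK(KS)(IK(SK)))
  [2] K(K(IK(SK)))
  [3] K(K(K(SK)))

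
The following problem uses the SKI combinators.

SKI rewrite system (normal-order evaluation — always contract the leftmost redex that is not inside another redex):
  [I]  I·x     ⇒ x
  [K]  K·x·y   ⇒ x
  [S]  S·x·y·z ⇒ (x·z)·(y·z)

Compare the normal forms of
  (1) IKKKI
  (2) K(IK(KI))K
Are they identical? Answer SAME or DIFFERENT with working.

Answer: DIFFERENT — A ⇓ KI, B ⇓ K(KI)

Working:
Term A:
  start: IKKKI
  [1] KKKI
  [2] KI

Term B:
  start: K(IK(KI))K
  [1] IK(KI)
  [2] K(KI)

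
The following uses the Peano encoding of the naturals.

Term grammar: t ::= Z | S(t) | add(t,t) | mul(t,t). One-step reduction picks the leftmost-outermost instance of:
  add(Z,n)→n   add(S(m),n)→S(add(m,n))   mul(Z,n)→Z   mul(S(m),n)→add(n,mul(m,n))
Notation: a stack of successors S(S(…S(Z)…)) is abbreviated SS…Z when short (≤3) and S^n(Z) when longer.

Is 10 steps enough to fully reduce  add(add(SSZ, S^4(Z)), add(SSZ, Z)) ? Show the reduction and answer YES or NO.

Answer: NO — after 10 steps the term is S(S(S(S(S(S(add(SSZ, Z))))))), not yet normal

Reduction:
  start: add(add(SSZ, S^4(Z)), add(SSZ, Z))
  →1  add(S(add(SZ, S^4(Z))), add(SSZ, Z))
  →2  S(add(add(SZ, S^4(Z)), add(SSZ, Z)))
  →3  S(add(S(add(Z, S^4(Z))), add(SSZ, Z)))
  →4  S(S(add(add(Z, S^4(Z)), add(SSZ, Z))))
  →5  S(S(add(S^4(Z), add(SSZ, Z))))
  →6  S(S(S(add(SSSZ, add(SSZ, Z)))))
  →7  S(S(S(S(add(SSZ, add(SSZ, Z))))))
  →8  S(S(S(S(S(add(SZ, add(SSZ, Z)))))))
  →9  S(S(S(S(S(S(add(Z, add(SSZ, Z))))))))
  →10  S(S(S(S(S(S(add(SSZ, Z)))))))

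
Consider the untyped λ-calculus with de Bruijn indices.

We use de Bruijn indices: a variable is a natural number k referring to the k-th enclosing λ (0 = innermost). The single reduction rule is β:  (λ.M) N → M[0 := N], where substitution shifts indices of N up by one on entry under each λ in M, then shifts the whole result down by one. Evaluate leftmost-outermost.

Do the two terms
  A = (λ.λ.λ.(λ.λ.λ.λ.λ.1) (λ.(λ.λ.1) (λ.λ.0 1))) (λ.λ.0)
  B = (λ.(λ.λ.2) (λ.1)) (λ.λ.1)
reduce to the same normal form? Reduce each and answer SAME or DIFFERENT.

Term A:
  start: (λ.λ.λ.(λ.λ.λ.λ.λ.1) (λ.(λ.λ.1) (λ.λ.0 1))) (λ.λ.0)
  →1  λ.λ.(λ.λ.λ.λ.λ.1) (λ.(λ.λ.1) (λ.λ.0 1))
  →2  λ.λ.λ.λ.λ.λ.1

Term B:
  start: (λ.(λ.λ.2) (λ.1)) (λ.λ.1)
  →1  (λ.λ.λ.λ.1) (λ.λ.λ.1)
  →2  λ.λ.λ.1

Answer: DIFFERENT — A ⇓ λ.λ.λ.λ.λ.λ.1, B ⇓ λ.λ.λ.1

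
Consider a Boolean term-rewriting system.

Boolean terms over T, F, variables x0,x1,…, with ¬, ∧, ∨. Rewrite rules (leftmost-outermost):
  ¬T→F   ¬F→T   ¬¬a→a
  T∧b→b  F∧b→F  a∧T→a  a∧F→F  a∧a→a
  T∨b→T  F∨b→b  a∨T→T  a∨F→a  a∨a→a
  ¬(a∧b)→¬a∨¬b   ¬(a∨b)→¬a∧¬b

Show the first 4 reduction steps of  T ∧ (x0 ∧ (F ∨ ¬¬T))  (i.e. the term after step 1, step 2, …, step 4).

Answer: after 4 steps: x0

Derivation:
  start: T ∧ (x0 ∧ (F ∨ ¬¬T))
  step 1: x0 ∧ (F ∨ ¬¬T)
  step 2: x0 ∧ ¬¬T
  step 3: x0 ∧ T
  step 4: x0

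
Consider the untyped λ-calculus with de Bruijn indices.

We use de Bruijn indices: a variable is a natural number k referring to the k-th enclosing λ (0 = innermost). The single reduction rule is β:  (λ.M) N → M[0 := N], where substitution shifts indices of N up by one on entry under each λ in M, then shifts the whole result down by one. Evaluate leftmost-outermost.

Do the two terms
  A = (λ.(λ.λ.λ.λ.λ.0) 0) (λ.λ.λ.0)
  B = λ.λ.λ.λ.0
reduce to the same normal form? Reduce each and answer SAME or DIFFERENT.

Term A:
  start: (λ.(λ.λ.λ.λ.λ.0) 0) (λ.λ.λ.0)
  step 1: (λ.λ.λ.λ.λ.0) (λ.λ.λ.0)
  step 2: λ.λ.λ.λ.0

Term B:
  start: λ.λ.λ.λ.0

Answer: SAME — A ⇓ λ.λ.λ.λ.0, B ⇓ λ.λ.λ.λ.0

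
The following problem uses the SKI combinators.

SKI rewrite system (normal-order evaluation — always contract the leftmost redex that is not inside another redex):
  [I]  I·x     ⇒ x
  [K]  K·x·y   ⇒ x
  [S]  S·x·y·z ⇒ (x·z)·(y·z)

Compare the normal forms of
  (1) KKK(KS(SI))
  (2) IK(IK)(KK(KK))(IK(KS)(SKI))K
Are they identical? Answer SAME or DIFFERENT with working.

Answer: SAME — A ⇓ KS, B ⇓ KS

Working:
Term A:
  start: KKK(KS(SI))
  →1  K(KS(SI))
  →2  KS

Term B:
  start: IK(IK)(KK(KK))(IK(KS)(SKI))K
  →1  K(IK)(KK(KK))(IK(KS)(SKI))K
  →2  IK(IK(KS)(SKI))K
  →3  K(IK(KS)(SKI))K
  →4  IK(KS)(SKI)
  →5  K(KS)(SKI)
  →6  KS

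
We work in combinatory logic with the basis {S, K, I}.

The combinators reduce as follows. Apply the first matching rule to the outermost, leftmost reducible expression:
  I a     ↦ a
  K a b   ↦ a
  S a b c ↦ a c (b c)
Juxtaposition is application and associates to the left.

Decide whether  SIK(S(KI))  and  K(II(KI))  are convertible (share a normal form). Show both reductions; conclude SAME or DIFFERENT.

Answer: DIFFERENT — A ⇓ S(KI)(K(S(KI))), B ⇓ K(KI)

Derivation:
Term A:
  start: SIK(S(KI))
  [1] I(S(KI))(K(S(KI)))
  [2] S(KI)(K(S(KI)))

Term B:
  start: K(II(KI))
  [1] K(I(KI))
  [2] K(KI)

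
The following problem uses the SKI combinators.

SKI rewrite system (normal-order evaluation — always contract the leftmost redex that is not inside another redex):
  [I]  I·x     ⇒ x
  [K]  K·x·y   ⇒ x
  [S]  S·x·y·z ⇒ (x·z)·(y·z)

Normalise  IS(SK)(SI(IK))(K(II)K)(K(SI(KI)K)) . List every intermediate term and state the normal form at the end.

  start: IS(SK)(SI(IK))(K(II)K)(K(SI(KI)K))
  [1] S(SK)(SI(IK))(K(II)K)(K(SI(KI)K))
  [2] SK(K(II)K)(SI(IK)(K(II)K))(K(SI(KI)K))
  [3] K(SI(IK)(K(II)K))(K(II)K(SI(IK)(K(II)K)))(K(SI(KI)K))
  [4] SI(IK)(K(II)K)(K(SI(KI)K))
  [5] I(K(II)K)(IK(K(II)K))(K(SI(KI)K))
  [6] K(II)K(IK(K(II)K))(K(SI(KI)K))
  [7] II(IK(K(II)K))(K(SI(KI)K))
  [8] I(IK(K(II)K))(K(SI(KI)K))
  [9] IK(K(II)K)(K(SI(KI)K))
  [10] K(K(II)K)(K(SI(KI)K))
  [11] K(II)K
  [12] II
  [13] I

Answer: normal form = I  (in 13 steps)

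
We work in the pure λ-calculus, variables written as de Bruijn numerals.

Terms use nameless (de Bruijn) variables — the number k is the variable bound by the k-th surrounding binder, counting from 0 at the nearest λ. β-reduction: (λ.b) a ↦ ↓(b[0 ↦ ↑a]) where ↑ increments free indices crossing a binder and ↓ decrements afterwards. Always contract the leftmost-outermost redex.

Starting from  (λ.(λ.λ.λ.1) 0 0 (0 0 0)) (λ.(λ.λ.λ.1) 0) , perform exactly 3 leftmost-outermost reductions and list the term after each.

Answer: after 3 steps: (λ.λ.(λ.λ.λ.1) 0) ((λ.(λ.λ.λ.1) 0) (λ.(λ.λ.λ.1) 0) (λ.(λ.λ.λ.1) 0))

Reduction:
  start: (λ.(λ.λ.λ.1) 0 0 (0 0 0)) (λ.(λ.λ.λ.1) 0)
  [1] (λ.λ.λ.1) (λ.(λ.λ.λ.1) 0) (λ.(λ.λ.λ.1) 0) ((λ.(λ.λ.λ.1) 0) (λ.(λ.λ.λ.1) 0) (λ.(λ.λ.λ.1) 0))
  [2] (λ.λ.1) (λ.(λ.λ.λ.1) 0) ((λ.(λ.λ.λ.1) 0) (λ.(λ.λ.λ.1) 0) (λ.(λ.λ.λ.1) 0))
  [3] (λ.λ.(λ.λ.λ.1) 0) ((λ.(λ.λ.λ.1) 0) (λ.(λ.λ.λ.1) 0) (λ.(λ.λ.λ.1) 0))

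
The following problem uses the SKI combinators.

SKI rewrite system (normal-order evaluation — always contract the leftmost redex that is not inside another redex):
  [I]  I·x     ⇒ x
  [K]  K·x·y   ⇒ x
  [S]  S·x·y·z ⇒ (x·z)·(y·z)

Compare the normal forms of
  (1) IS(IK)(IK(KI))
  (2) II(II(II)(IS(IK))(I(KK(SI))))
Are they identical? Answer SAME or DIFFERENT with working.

Answer: DIFFERENT — A ⇓ SK(K(KI)), B ⇓ SKK

Derivation:
Term A:
  start: IS(IK)(IK(KI))
  [1] S(IK)(IK(KI))
  [2] SK(IK(KI))
  [3] SK(K(KI))

Term B:
  start: II(II(II)(IS(IK))(I(KK(SI))))
  [1] I(II(II)(IS(IK))(I(KK(SI))))
  [2] II(II)(IS(IK))(I(KK(SI)))
  [3] I(II)(IS(IK))(I(KK(SI)))
  [4] II(IS(IK))(I(KK(SI)))
  [5] I(IS(IK))(I(KK(SI)))
  [6] IS(IK)(I(KK(SI)))
  [7] S(IK)(I(KK(SI)))
  [8] SK(I(KK(SI)))
  [9] SK(KK(SI))
  [10] SKK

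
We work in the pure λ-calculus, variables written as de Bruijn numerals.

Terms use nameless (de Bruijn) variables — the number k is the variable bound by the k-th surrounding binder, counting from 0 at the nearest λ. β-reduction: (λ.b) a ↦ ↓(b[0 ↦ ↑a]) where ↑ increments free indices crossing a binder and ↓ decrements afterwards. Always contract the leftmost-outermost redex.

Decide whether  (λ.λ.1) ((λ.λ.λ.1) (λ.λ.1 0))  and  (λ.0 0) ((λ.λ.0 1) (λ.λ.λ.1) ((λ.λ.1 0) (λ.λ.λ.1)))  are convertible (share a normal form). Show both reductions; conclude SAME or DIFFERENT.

Term A:
  start: (λ.λ.1) ((λ.λ.λ.1) (λ.λ.1 0))
  [1] λ.(λ.λ.λ.1) (λ.λ.1 0)
  [2] λ.λ.λ.1

Term B:
  start: (λ.0 0) ((λ.λ.0 1) (λ.λ.λ.1) ((λ.λ.1 0) (λ.λ.λ.1)))
  [1] (λ.λ.0 1) (λ.λ.λ.1) ((λ.λ.1 0) (λ.λ.λ.1)) ((λ.λ.0 1) (λ.λ.λ.1) ((λ.λ.1 0) (λ.λ.λ.1)))
  [2] (λ.0 (λ.λ.λ.1)) ((λ.λ.1 0) (λ.λ.λ.1)) ((λ.λ.0 1) (λ.λ.λ.1) ((λ.λ.1 0) (λ.λ.λ.1)))
  [3] (λ.λ.1 0) (λ.λ.λ.1) (λ.λ.λ.1) ((λ.λ.0 1) (λ.λ.λ.1) ((λ.λ.1 0) (λ.λ.λ.1)))
  [4] (λ.(λ.λ.λ.1) 0) (λ.λ.λ.1) ((λ.λ.0 1) (λ.λ.λ.1) ((λ.λ.1 0) (λ.λ.λ.1)))
  [5] (λ.λ.λ.1) (λ.λ.λ.1) ((λ.λ.0 1) (λ.λ.λ.1) ((λ.λ.1 0) (λ.λ.λ.1)))
  [6] (λ.λ.1) ((λ.λ.0 1) (λ.λ.λ.1) ((λ.λ.1 0) (λ.λ.λ.1)))
  [7] λ.(λ.λ.0 1) (λ.λ.λ.1) ((λ.λ.1 0) (λ.λ.λ.1))
  [8] λ.(λ.0 (λ.λ.λ.1)) ((λ.λ.1 0) (λ.λ.λ.1))
  [9] λ.(λ.λ.1 0) (λ.λ.λ.1) (λ.λ.λ.1)
  [10] λ.(λ.(λ.λ.λ.1) 0) (λ.λ.λ.1)
  [11] λ.(λ.λ.λ.1) (λ.λ.λ.1)
  [12] λ.λ.λ.1

Answer: SAME — A ⇓ λ.λ.λ.1, B ⇓ λ.λ.λ.1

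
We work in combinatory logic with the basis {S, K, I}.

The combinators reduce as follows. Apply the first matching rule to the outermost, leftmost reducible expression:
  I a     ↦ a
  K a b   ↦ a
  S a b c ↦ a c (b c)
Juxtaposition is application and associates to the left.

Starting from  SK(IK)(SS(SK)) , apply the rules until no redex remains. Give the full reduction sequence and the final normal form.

Answer: normal form = SS(SK)  (in 2 steps)

Working:
  start: SK(IK)(SS(SK))
  step 1: K(SS(SK))(IK(SS(SK)))
  step 2: SS(SK)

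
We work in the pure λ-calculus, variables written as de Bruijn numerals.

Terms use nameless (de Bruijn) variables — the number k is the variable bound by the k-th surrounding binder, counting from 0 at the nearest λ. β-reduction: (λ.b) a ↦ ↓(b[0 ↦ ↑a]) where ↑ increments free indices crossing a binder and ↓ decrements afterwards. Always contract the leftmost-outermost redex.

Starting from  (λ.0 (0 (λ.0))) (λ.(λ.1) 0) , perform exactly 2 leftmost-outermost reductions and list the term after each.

  start: (λ.0 (0 (λ.0))) (λ.(λ.1) 0)
  →1  (λ.(λ.1) 0) ((λ.(λ.1) 0) (λ.0))
  →2  (λ.(λ.(λ.1) 0) (λ.0)) ((λ.(λ.1) 0) (λ.0))

Answer: after 2 steps: (λ.(λ.(λ.1) 0) (λ.0)) ((λ.(λ.1) 0) (λ.0))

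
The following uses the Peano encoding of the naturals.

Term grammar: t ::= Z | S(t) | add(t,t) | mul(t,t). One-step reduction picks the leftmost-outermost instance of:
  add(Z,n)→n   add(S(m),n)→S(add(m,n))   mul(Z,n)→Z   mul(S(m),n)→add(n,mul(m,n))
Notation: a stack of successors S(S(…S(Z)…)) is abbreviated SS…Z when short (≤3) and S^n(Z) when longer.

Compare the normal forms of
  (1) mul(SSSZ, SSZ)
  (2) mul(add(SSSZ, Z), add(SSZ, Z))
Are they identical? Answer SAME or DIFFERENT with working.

Term A:
  start: mul(SSSZ, SSZ)
  →1  add(SSZ, mul(SSZ, SSZ))
  →2  S(add(SZ, mul(SSZ, SSZ)))
  →3  S(S(add(Z, mul(SSZ, SSZ))))
  →4  S(S(mul(SSZ, SSZ)))
  →5  S(S(add(SSZ, mul(SZ, SSZ))))
  →6  S(S(S(add(SZ, mul(SZ, SSZ)))))
  →7  S(S(S(S(add(Z, mul(SZ, SSZ))))))
  →8  S(S(S(S(mul(SZ, SSZ)))))
  →9  S(S(S(S(add(SSZ, mul(Z, SSZ))))))
  →10  S(S(S(S(S(add(SZ, mul(Z, SSZ)))))))
  →11  S(S(S(S(S(S(add(Z, mul(Z, SSZ))))))))
  →12  S(S(S(S(S(S(mul(Z, SSZ)))))))
  →13  S^6(Z)

Term B:
  start: mul(add(SSSZ, Z), add(SSZ, Z))
  →1  mul(S(add(SSZ, Z)), add(SSZ, Z))
  →2  add(add(SSZ, Z), mul(add(SSZ, Z), add(SSZ, Z)))
  →3  add(S(add(SZ, Z)), mul(add(SSZ, Z), add(SSZ, Z)))
  →4  S(add(add(SZ, Z), mul(add(SSZ, Z), add(SSZ, Z))))
  →5  S(add(S(add(Z, Z)), mul(add(SSZ, Z), add(SSZ, Z))))
  →6  S(S(add(add(Z, Z), mul(add(SSZ, Z), add(SSZ, Z)))))
  →7  S(S(add(Z, mul(add(SSZ, Z), add(SSZ, Z)))))
  →8  S(S(mul(add(SSZ, Z), add(SSZ, Z))))
  →9  S(S(mul(S(add(SZ, Z)), add(SSZ, Z))))
  →10  S(S(add(add(SSZ, Z), mul(add(SZ, Z), add(SSZ, Z)))))
  →11  S(S(add(S(add(SZ, Z)), mul(add(SZ, Z), add(SSZ, Z)))))
  →12  S(S(S(add(add(SZ, Z), mul(add(SZ, Z), add(SSZ, Z))))))
  →13  S(S(S(add(S(add(Z, Z)), mul(add(SZ, Z), add(SSZ, Z))))))
  →14  S(S(S(S(add(add(Z, Z), mul(add(SZ, Z), add(SSZ, Z)))))))
  →15  S(S(S(S(add(Z, mul(add(SZ, Z), add(SSZ, Z)))))))
  →16  S(S(S(S(mul(add(SZ, Z), add(SSZ, Z))))))
  →17  S(S(S(S(mul(S(add(Z, Z)), add(SSZ, Z))))))
  →18  S(S(S(S(add(add(SSZ, Z), mul(add(Z, Z), add(SSZ, Z)))))))
  →19  S(S(S(S(add(S(add(SZ, Z)), mul(add(Z, Z), add(SSZ, Z)))))))
  →20  S(S(S(S(S(add(add(SZ, Z), mul(add(Z, Z), add(SSZ, Z))))))))
  →21  S(S(S(S(S(add(S(add(Z, Z)), mul(add(Z, Z), add(SSZ, Z))))))))
  →22  S(S(S(S(S(S(add(add(Z, Z), mul(add(Z, Z), add(SSZ, Z)))))))))
  →23  S(S(S(S(S(S(add(Z, mul(add(Z, Z), add(SSZ, Z)))))))))
  →24  S(S(S(S(S(S(mul(add(Z, Z), add(SSZ, Z))))))))
  →25  S(S(S(S(S(S(mul(Z, add(SSZ, Z))))))))
  →26  S^6(Z)

Answer: SAME — A ⇓ S^6(Z), B ⇓ S^6(Z)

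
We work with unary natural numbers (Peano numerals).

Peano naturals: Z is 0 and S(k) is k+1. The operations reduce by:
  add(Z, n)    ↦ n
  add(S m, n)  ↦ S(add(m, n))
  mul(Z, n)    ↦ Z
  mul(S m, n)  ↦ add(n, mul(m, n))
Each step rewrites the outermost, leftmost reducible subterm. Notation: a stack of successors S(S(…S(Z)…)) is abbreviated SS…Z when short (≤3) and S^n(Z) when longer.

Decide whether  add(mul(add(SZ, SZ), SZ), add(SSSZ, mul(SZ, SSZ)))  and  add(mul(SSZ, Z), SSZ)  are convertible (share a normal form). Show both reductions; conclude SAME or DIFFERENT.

Answer: DIFFERENT — A ⇓ S^7(Z), B ⇓ SSZ

Working:
Term A:
  start: add(mul(add(SZ, SZ), SZ), add(SSSZ, mul(SZ, SSZ)))
  [1] add(mul(S(add(Z, SZ)), SZ), add(SSSZ, mul(SZ, SSZ)))
  [2] add(add(SZ, mul(add(Z, SZ), SZ)), add(SSSZ, mul(SZ, SSZ)))
  [3] add(S(add(Z, mul(add(Z, SZ), SZ))), add(SSSZ, mul(SZ, SSZ)))
  [4] S(add(add(Z, mul(add(Z, SZ), SZ)), add(SSSZ, mul(SZ, SSZ))))
  [5] S(add(mul(add(Z, SZ), SZ), add(SSSZ, mul(SZ, SSZ))))
  [6] S(add(mul(SZ, SZ), add(SSSZ, mul(SZ, SSZ))))
  [7] S(add(add(SZ, mul(Z, SZ)), add(SSSZ, mul(SZ, SSZ))))
  [8] S(add(S(add(Z, mul(Z, SZ))), add(SSSZ, mul(SZ, SSZ))))
  [9] S(S(add(add(Z, mul(Z, SZ)), add(SSSZ, mul(SZ, SSZ)))))
  [10] S(S(add(mul(Z, SZ), add(SSSZ, mul(SZ, SSZ)))))
  [11] S(S(add(Z, add(SSSZ, mul(SZ, SSZ)))))
  [12] S(S(add(SSSZ, mul(SZ, SSZ))))
  [13] S(S(S(add(SSZ, mul(SZ, SSZ)))))
  [14] S(S(S(S(add(SZ, mul(SZ, SSZ))))))
  [15] S(S(S(S(S(add(Z, mul(SZ, SSZ)))))))
  [16] S(S(S(S(S(mul(SZ, SSZ))))))
  [17] S(S(S(S(S(add(SSZ, mul(Z, SSZ)))))))
  [18] S(S(S(S(S(S(add(SZ, mul(Z, SSZ))))))))
  [19] S(S(S(S(S(S(S(add(Z, mul(Z, SSZ)))))))))
  [20] S(S(S(S(S(S(S(mul(Z, SSZ))))))))
  [21] S^7(Z)

Term B:
  start: add(mul(SSZ, Z), SSZ)
  [1] add(add(Z, mul(SZ, Z)), SSZ)
  [2] add(mul(SZ, Z), SSZ)
  [3] add(add(Z, mul(Z, Z)), SSZ)
  [4] add(mul(Z, Z), SSZ)
  [5] add(Z, SSZ)
  [6] SSZ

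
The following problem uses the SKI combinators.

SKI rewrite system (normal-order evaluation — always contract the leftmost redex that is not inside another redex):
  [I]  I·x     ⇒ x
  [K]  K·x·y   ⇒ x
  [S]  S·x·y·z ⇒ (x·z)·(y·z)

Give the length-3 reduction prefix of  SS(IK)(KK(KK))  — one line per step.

Answer: after 3 steps: SK(K(KK(KK)))

Reduction:
  start: SS(IK)(KK(KK))
  [1] S(KK(KK))(IK(KK(KK)))
  [2] SK(IK(KK(KK)))
  [3] SK(K(KK(KK)))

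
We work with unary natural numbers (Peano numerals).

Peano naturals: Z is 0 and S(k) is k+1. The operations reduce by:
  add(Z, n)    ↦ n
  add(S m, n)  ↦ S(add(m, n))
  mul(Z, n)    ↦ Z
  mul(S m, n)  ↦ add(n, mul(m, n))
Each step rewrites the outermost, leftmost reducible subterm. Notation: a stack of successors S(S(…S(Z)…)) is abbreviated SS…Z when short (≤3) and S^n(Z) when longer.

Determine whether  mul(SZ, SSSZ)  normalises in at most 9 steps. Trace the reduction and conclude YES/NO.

  start: mul(SZ, SSSZ)
  →1  add(SSSZ, mul(Z, SSSZ))
  →2  S(add(SSZ, mul(Z, SSSZ)))
  →3  S(S(add(SZ, mul(Z, SSSZ))))
  →4  S(S(S(add(Z, mul(Z, SSSZ)))))
  →5  S(S(S(mul(Z, SSSZ))))
  →6  SSSZ

Answer: YES — reaches normal form SSSZ in 6 ≤ 9 steps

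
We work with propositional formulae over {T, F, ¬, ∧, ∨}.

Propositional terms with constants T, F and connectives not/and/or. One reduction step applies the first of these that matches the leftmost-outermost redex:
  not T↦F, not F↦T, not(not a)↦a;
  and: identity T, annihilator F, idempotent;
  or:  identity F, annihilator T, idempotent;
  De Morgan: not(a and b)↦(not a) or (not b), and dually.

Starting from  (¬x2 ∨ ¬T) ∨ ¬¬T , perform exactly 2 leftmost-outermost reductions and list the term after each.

  start: (¬x2 ∨ ¬T) ∨ ¬¬T
  [1] (¬x2 ∨ F) ∨ ¬¬T
  [2] ¬x2 ∨ ¬¬T

Answer: after 2 steps: ¬x2 ∨ ¬¬T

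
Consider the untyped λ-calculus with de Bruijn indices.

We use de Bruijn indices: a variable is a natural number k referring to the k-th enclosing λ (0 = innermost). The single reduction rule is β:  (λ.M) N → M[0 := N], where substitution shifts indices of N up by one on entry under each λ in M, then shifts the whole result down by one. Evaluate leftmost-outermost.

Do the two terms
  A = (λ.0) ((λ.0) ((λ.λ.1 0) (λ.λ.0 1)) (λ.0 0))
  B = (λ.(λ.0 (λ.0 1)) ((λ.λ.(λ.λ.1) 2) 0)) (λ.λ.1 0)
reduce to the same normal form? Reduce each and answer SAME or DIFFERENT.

Term A:
  start: (λ.0) ((λ.0) ((λ.λ.1 0) (λ.λ.0 1)) (λ.0 0))
  [1] (λ.0) ((λ.λ.1 0) (λ.λ.0 1)) (λ.0 0)
  [2] (λ.λ.1 0) (λ.λ.0 1) (λ.0 0)
  [3] (λ.(λ.λ.0 1) 0) (λ.0 0)
  [4] (λ.λ.0 1) (λ.0 0)
  [5] λ.0 (λ.0 0)

Term B:
  start: (λ.(λ.0 (λ.0 1)) ((λ.λ.(λ.λ.1) 2) 0)) (λ.λ.1 0)
  [1] (λ.0 (λ.0 1)) ((λ.λ.(λ.λ.1) (λ.λ.1 0)) (λ.λ.1 0))
  [2] (λ.λ.(λ.λ.1) (λ.λ.1 0)) (λ.λ.1 0) (λ.0 ((λ.λ.(λ.λ.1) (λ.λ.1 0)) (λ.λ.1 0)))
  [3] (λ.(λ.λ.1) (λ.λ.1 0)) (λ.0 ((λ.λ.(λ.λ.1) (λ.λ.1 0)) (λ.λ.1 0)))
  [4] (λ.λ.1) (λ.λ.1 0)
  [5] λ.λ.λ.1 0

Answer: DIFFERENT — A ⇓ λ.0 (λ.0 0), B ⇓ λ.λ.λ.1 0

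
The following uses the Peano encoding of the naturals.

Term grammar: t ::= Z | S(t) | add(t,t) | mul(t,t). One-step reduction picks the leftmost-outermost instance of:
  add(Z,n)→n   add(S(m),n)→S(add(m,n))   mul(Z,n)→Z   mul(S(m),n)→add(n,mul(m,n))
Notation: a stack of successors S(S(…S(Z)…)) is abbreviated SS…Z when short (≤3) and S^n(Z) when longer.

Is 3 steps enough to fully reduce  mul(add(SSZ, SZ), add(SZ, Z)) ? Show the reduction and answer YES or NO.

  start: mul(add(SSZ, SZ), add(SZ, Z))
  step 1: mul(S(add(SZ, SZ)), add(SZ, Z))
  step 2: add(add(SZ, Z), mul(add(SZ, SZ), add(SZ, Z)))
  step 3: add(S(add(Z, Z)), mul(add(SZ, SZ), add(SZ, Z)))

Answer: NO — after 3 steps the term is add(S(add(Z, Z)), mul(add(SZ, SZ), add(SZ, Z))), not yet normal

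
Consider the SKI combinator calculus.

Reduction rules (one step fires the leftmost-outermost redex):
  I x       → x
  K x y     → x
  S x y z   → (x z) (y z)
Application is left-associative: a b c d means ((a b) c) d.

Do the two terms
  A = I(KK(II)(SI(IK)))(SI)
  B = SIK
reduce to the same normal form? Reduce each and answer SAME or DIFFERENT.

Answer: SAME — A ⇓ SIK, B ⇓ SIK

Derivation:
Term A:
  start: I(KK(II)(SI(IK)))(SI)
  →1  KK(II)(SI(IK))(SI)
  →2  K(SI(IK))(SI)
  →3  SI(IK)
  →4  SIK

Term B:
  start: SIK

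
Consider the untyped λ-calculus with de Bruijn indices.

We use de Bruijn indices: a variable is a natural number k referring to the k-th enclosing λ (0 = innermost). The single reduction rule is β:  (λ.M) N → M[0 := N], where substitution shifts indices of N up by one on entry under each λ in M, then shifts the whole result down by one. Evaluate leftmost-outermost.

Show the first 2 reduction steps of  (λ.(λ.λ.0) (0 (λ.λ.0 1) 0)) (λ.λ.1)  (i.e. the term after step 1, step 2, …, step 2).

  start: (λ.(λ.λ.0) (0 (λ.λ.0 1) 0)) (λ.λ.1)
  →1  (λ.λ.0) ((λ.λ.1) (λ.λ.0 1) (λ.λ.1))
  →2  λ.0

Answer: after 2 steps: λ.0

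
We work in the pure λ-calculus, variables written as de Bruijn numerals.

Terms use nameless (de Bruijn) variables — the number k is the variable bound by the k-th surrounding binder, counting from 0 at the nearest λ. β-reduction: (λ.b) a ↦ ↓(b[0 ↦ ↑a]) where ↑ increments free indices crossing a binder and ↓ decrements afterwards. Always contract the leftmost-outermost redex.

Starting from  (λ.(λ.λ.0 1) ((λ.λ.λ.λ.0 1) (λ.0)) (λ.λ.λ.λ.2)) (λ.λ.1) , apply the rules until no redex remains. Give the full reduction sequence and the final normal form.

Answer: normal form = λ.λ.λ.2  (in 4 steps)

Working:
  start: (λ.(λ.λ.0 1) ((λ.λ.λ.λ.0 1) (λ.0)) (λ.λ.λ.λ.2)) (λ.λ.1)
  step 1: (λ.λ.0 1) ((λ.λ.λ.λ.0 1) (λ.0)) (λ.λ.λ.λ.2)
  step 2: (λ.0 ((λ.λ.λ.λ.0 1) (λ.0))) (λ.λ.λ.λ.2)
  step 3: (λ.λ.λ.λ.2) ((λ.λ.λ.λ.0 1) (λ.0))
  step 4: λ.λ.λ.2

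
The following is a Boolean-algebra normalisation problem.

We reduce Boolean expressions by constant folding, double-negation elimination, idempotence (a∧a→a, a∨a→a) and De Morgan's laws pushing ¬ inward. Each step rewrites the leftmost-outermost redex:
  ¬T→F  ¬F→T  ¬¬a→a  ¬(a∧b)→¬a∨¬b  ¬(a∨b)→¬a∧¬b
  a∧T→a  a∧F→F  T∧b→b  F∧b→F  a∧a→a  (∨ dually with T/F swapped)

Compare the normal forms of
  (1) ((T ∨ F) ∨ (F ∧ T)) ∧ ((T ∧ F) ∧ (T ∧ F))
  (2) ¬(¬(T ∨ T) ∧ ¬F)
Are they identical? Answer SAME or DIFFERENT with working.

Term A:
  start: ((T ∨ F) ∨ (F ∧ T)) ∧ ((T ∧ F) ∧ (T ∧ F))
  step 1: (T ∨ (F ∧ T)) ∧ ((T ∧ F) ∧ (T ∧ F))
  step 2: T ∧ ((T ∧ F) ∧ (T ∧ F))
  step 3: (T ∧ F) ∧ (T ∧ F)
  step 4: T ∧ F
  step 5: F

Term B:
  start: ¬(¬(T ∨ T) ∧ ¬F)
  step 1: ¬¬(T ∨ T) ∨ ¬¬F
  step 2: (T ∨ T) ∨ ¬¬F
  step 3: T ∨ ¬¬F
  step 4: T

Answer: DIFFERENT — A ⇓ F, B ⇓ T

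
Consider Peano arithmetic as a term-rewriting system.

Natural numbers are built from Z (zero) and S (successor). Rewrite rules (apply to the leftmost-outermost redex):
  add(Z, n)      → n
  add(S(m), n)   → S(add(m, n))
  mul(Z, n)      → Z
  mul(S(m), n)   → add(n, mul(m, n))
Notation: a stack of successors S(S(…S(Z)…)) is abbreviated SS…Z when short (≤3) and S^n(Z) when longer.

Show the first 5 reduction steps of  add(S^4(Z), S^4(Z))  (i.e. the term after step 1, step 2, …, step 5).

  start: add(S^4(Z), S^4(Z))
  [1] S(add(SSSZ, S^4(Z)))
  [2] S(S(add(SSZ, S^4(Z))))
  [3] S(S(S(add(SZ, S^4(Z)))))
  [4] S(S(S(S(add(Z, S^4(Z))))))
  [5] S^8(Z)

Answer: after 5 steps: S^8(Z)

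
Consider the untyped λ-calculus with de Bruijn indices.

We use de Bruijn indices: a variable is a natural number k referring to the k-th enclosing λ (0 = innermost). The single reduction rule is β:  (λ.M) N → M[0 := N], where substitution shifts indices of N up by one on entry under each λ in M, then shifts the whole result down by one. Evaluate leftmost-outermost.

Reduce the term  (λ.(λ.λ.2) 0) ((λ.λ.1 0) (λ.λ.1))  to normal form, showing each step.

  start: (λ.(λ.λ.2) 0) ((λ.λ.1 0) (λ.λ.1))
  step 1: (λ.λ.(λ.λ.1 0) (λ.λ.1)) ((λ.λ.1 0) (λ.λ.1))
  step 2: λ.(λ.λ.1 0) (λ.λ.1)
  step 3: λ.λ.(λ.λ.1) 0
  step 4: λ.λ.λ.1

Answer: normal form = λ.λ.λ.1  (in 4 steps)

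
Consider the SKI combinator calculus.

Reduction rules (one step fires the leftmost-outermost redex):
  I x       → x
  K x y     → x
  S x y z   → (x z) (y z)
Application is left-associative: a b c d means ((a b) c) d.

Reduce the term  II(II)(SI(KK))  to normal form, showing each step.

  start: II(II)(SI(KK))
  [1] I(II)(SI(KK))
  [2] II(SI(KK))
  [3] I(SI(KK))
  [4] SI(KK)

Answer: normal form = SI(KK)  (in 4 steps)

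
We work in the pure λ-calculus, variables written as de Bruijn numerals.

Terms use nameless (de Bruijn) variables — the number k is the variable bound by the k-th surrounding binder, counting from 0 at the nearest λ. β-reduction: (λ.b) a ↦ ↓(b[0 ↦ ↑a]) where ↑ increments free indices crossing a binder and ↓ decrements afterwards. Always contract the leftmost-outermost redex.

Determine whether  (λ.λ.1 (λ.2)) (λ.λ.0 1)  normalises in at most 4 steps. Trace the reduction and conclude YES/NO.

  start: (λ.λ.1 (λ.2)) (λ.λ.0 1)
  →1  λ.(λ.λ.0 1) (λ.λ.λ.0 1)
  →2  λ.λ.0 (λ.λ.λ.0 1)

Answer: YES — reaches normal form λ.λ.0 (λ.λ.λ.0 1) in 2 ≤ 4 steps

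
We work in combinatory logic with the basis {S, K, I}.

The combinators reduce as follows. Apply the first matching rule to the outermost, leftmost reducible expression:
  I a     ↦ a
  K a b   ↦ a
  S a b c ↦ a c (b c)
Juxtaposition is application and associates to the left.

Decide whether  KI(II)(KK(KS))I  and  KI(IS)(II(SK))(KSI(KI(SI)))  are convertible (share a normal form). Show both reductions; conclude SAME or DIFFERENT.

Answer: DIFFERENT — A ⇓ KI, B ⇓ SK(SI)

Reduction:
Term A:
  start: KI(II)(KK(KS))I
  step 1: I(KK(KS))I
  step 2: KK(KS)I
  step 3: KI

Term B:
  start: KI(IS)(II(SK))(KSI(KI(SI)))
  step 1: I(II(SK))(KSI(KI(SI)))
  step 2: II(SK)(KSI(KI(SI)))
  step 3: I(SK)(KSI(KI(SI)))
  step 4: SK(KSI(KI(SI)))
  step 5: SK(S(KI(SI)))
  step 6: SK(SI)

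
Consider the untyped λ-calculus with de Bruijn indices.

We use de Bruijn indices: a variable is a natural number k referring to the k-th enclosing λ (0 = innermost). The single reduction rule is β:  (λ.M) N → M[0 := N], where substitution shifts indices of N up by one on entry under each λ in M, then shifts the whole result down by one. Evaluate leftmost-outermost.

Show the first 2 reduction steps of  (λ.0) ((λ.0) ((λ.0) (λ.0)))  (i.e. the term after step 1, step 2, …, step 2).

Answer: after 2 steps: (λ.0) (λ.0)

Derivation:
  start: (λ.0) ((λ.0) ((λ.0) (λ.0)))
  [1] (λ.0) ((λ.0) (λ.0))
  [2] (λ.0) (λ.0)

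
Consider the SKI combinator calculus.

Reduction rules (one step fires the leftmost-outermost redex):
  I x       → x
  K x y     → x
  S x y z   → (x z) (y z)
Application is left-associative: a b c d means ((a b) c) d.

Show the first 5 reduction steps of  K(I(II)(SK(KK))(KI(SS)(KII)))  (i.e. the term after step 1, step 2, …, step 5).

  start: K(I(II)(SK(KK))(KI(SS)(KII)))
  step 1: K(II(SK(KK))(KI(SS)(KII)))
  step 2: K(I(SK(KK))(KI(SS)(KII)))
  step 3: K(SK(KK)(KI(SS)(KII)))
  step 4: K(K(KI(SS)(KII))(KK(KI(SS)(KII))))
  step 5: K(KI(SS)(KII))

Answer: after 5 steps: K(KI(SS)(KII))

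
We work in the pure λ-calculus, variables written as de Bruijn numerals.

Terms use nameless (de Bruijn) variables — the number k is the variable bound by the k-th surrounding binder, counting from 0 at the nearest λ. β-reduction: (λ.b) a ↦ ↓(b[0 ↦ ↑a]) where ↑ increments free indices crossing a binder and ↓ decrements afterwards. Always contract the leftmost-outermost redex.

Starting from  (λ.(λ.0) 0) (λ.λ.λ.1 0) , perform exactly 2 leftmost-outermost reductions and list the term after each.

Answer: after 2 steps: λ.λ.λ.1 0

Derivation:
  start: (λ.(λ.0) 0) (λ.λ.λ.1 0)
  step 1: (λ.0) (λ.λ.λ.1 0)
  step 2: λ.λ.λ.1 0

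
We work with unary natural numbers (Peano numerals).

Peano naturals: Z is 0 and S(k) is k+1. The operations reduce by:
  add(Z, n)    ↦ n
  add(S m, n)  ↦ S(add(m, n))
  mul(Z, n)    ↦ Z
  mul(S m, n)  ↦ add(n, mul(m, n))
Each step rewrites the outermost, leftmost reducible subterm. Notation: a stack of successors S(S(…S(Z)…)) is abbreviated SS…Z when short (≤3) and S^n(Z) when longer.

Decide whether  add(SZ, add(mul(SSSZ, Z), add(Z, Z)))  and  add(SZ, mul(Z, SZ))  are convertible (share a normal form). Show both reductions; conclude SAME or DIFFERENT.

Answer: SAME — A ⇓ SZ, B ⇓ SZ

Working:
Term A:
  start: add(SZ, add(mul(SSSZ, Z), add(Z, Z)))
  [1] S(add(Z, add(mul(SSSZ, Z), add(Z, Z))))
  [2] S(add(mul(SSSZ, Z), add(Z, Z)))
  [3] S(add(add(Z, mul(SSZ, Z)), add(Z, Z)))
  [4] S(add(mul(SSZ, Z), add(Z, Z)))
  [5] S(add(add(Z, mul(SZ, Z)), add(Z, Z)))
  [6] S(add(mul(SZ, Z), add(Z, Z)))
  [7] S(add(add(Z, mul(Z, Z)), add(Z, Z)))
  [8] S(add(mul(Z, Z), add(Z, Z)))
  [9] S(add(Z, add(Z, Z)))
  [10] S(add(Z, Z))
  [11] SZ

Term B:
  start: add(SZ, mul(Z, SZ))
  [1] S(add(Z, mul(Z, SZ)))
  [2] S(mul(Z, SZ))
  [3] SZ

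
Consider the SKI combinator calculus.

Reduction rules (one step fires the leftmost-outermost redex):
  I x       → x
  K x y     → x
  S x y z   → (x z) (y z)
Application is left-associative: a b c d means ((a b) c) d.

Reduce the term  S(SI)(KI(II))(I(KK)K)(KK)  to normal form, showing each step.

  start: S(SI)(KI(II))(I(KK)K)(KK)
  [1] SI(I(KK)K)(KI(II)(I(KK)K))(KK)
  [2] I(KI(II)(I(KK)K))(I(KK)K(KI(II)(I(KK)K)))(KK)
  [3] KI(II)(I(KK)K)(I(KK)K(KI(II)(I(KK)K)))(KK)
  [4] I(I(KK)K)(I(KK)K(KI(II)(I(KK)K)))(KK)
  [5] I(KK)K(I(KK)K(KI(II)(I(KK)K)))(KK)
  [6] KKK(I(KK)K(KI(II)(I(KK)K)))(KK)
  [7] K(I(KK)K(KI(II)(I(KK)K)))(KK)
  [8] I(KK)K(KI(II)(I(KK)K))
  [9] KKK(KI(II)(I(KK)K))
  [10] K(KI(II)(I(KK)K))
  [11] K(I(I(KK)K))
  [12] K(I(KK)K)
  [13] K(KKK)
  [14] KK

Answer: normal form = KK  (in 14 steps)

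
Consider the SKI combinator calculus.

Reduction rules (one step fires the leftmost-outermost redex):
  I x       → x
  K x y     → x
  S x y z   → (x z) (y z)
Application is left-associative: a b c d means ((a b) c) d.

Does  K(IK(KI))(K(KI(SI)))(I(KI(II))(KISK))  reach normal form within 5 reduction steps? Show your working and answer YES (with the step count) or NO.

Answer: YES — reaches normal form KI in 3 ≤ 5 steps

Working:
  start: K(IK(KI))(K(KI(SI)))(I(KI(II))(KISK))
  →1  IK(KI)(I(KI(II))(KISK))
  →2  K(KI)(I(KI(II))(KISK))
  →3  KI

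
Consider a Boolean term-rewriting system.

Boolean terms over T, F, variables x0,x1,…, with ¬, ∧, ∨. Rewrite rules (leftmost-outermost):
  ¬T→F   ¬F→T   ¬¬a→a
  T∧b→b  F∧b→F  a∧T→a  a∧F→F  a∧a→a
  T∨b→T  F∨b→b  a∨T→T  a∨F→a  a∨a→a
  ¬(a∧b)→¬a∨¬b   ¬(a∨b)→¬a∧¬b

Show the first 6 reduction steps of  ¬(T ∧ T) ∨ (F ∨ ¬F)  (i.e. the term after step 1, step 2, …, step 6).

Answer: after 6 steps: T

Working:
  start: ¬(T ∧ T) ∨ (F ∨ ¬F)
  →1  (¬T ∨ ¬T) ∨ (F ∨ ¬F)
  →2  ¬T ∨ (F ∨ ¬F)
  →3  F ∨ (F ∨ ¬F)
  →4  F ∨ ¬F
  →5  ¬F
  →6  T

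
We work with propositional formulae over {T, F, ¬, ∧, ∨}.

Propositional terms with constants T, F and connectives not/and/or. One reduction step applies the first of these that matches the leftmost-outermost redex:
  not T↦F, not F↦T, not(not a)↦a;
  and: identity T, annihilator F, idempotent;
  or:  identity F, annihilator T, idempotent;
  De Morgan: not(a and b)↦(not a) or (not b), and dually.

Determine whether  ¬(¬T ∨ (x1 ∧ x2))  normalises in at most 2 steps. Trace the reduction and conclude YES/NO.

  start: ¬(¬T ∨ (x1 ∧ x2))
  [1] ¬¬T ∧ ¬(x1 ∧ x2)
  [2] T ∧ ¬(x1 ∧ x2)

Answer: NO — after 2 steps the term is T ∧ ¬(x1 ∧ x2), not yet normal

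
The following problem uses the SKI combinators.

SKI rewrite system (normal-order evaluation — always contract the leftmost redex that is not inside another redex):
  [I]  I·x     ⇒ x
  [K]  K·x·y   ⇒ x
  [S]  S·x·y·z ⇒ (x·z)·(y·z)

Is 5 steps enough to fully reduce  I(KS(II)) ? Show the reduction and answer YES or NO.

Answer: YES — reaches normal form S in 2 ≤ 5 steps

Reduction:
  start: I(KS(II))
  step 1: KS(II)
  step 2: S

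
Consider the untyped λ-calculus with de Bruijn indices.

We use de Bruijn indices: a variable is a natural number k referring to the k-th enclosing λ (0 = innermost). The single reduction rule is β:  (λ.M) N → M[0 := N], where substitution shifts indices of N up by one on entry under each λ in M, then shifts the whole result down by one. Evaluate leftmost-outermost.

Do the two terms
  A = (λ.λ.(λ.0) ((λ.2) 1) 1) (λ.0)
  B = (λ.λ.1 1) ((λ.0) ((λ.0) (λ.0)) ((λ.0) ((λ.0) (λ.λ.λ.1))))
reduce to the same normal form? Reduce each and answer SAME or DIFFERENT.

Answer: DIFFERENT — A ⇓ λ.λ.0, B ⇓ λ.λ.λ.1

Working:
Term A:
  start: (λ.λ.(λ.0) ((λ.2) 1) 1) (λ.0)
  →1  λ.(λ.0) ((λ.λ.0) (λ.0)) (λ.0)
  →2  λ.(λ.λ.0) (λ.0) (λ.0)
  →3  λ.(λ.0) (λ.0)
  →4  λ.λ.0

Term B:
  start: (λ.λ.1 1) ((λ.0) ((λ.0) (λ.0)) ((λ.0) ((λ.0) (λ.λ.λ.1))))
  →1  λ.(λ.0) ((λ.0) (λ.0)) ((λ.0) ((λ.0) (λ.λ.λ.1))) ((λ.0) ((λ.0) (λ.0)) ((λ.0) ((λ.0) (λ.λ.λ.1))))
  →2  λ.(λ.0) (λ.0) ((λ.0) ((λ.0) (λ.λ.λ.1))) ((λ.0) ((λ.0) (λ.0)) ((λ.0) ((λ.0) (λ.λ.λ.1))))
  →3  λ.(λ.0) ((λ.0) ((λ.0) (λ.λ.λ.1))) ((λ.0) ((λ.0) (λ.0)) ((λ.0) ((λ.0) (λ.λ.λ.1))))
  →4  λ.(λ.0) ((λ.0) (λ.λ.λ.1)) ((λ.0) ((λ.0) (λ.0)) ((λ.0) ((λ.0) (λ.λ.λ.1))))
  →5  λ.(λ.0) (λ.λ.λ.1) ((λ.0) ((λ.0) (λ.0)) ((λ.0) ((λ.0) (λ.λ.λ.1))))
  →6  λ.(λ.λ.λ.1) ((λ.0) ((λ.0) (λ.0)) ((λ.0) ((λ.0) (λ.λ.λ.1))))
  →7  λ.λ.λ.1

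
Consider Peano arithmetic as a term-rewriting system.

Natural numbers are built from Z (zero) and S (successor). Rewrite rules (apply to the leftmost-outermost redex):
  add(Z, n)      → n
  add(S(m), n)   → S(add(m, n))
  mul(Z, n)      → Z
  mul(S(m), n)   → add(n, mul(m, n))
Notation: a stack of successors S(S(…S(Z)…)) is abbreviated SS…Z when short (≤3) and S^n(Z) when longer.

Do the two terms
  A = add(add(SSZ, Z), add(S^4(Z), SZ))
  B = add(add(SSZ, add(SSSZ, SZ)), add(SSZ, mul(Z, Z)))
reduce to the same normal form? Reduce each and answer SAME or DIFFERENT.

Term A:
  start: add(add(SSZ, Z), add(S^4(Z), SZ))
  [1] add(S(add(SZ, Z)), add(S^4(Z), SZ))
  [2] S(add(add(SZ, Z), add(S^4(Z), SZ)))
  [3] S(add(S(add(Z, Z)), add(S^4(Z), SZ)))
  [4] S(S(add(add(Z, Z), add(S^4(Z), SZ))))
  [5] S(S(add(Z, add(S^4(Z), SZ))))
  [6] S(S(add(S^4(Z), SZ)))
  [7] S(S(S(add(SSSZ, SZ))))
  [8] S(S(S(S(add(SSZ, SZ)))))
  [9] S(S(S(S(S(add(SZ, SZ))))))
  [10] S(S(S(S(S(S(add(Z, SZ)))))))
  [11] S^7(Z)

Term B:
  start: add(add(SSZ, add(SSSZ, SZ)), add(SSZ, mul(Z, Z)))
  [1] add(S(add(SZ, add(SSSZ, SZ))), add(SSZ, mul(Z, Z)))
  [2] S(add(add(SZ, add(SSSZ, SZ)), add(SSZ, mul(Z, Z))))
  [3] S(add(S(add(Z, add(SSSZ, SZ))), add(SSZ, mul(Z, Z))))
  [4] S(S(add(add(Z, add(SSSZ, SZ)), add(SSZ, mul(Z, Z)))))
  [5] S(S(add(add(SSSZ, SZ), add(SSZ, mul(Z, Z)))))
  [6] S(S(add(S(add(SSZ, SZ)), add(SSZ, mul(Z, Z)))))
  [7] S(S(S(add(add(SSZ, SZ), add(SSZ, mul(Z, Z))))))
  [8] S(S(S(add(S(add(SZ, SZ)), add(SSZ, mul(Z, Z))))))
  [9] S(S(S(S(add(add(SZ, SZ), add(SSZ, mul(Z, Z)))))))
  [10] S(S(S(S(add(S(add(Z, SZ)), add(SSZ, mul(Z, Z)))))))
  [11] S(S(S(S(S(add(add(Z, SZ), add(SSZ, mul(Z, Z))))))))
  [12] S(S(S(S(S(add(SZ, add(SSZ, mul(Z, Z))))))))
  [13] S(S(S(S(S(S(add(Z, add(SSZ, mul(Z, Z)))))))))
  [14] S(S(S(S(S(S(add(SSZ, mul(Z, Z))))))))
  [15] S(S(S(S(S(S(S(add(SZ, mul(Z, Z)))))))))
  [16] S(S(S(S(S(S(S(S(add(Z, mul(Z, Z))))))))))
  [17] S(S(S(S(S(S(S(S(mul(Z, Z)))))))))
  [18] S^8(Z)

Answer: DIFFERENT — A ⇓ S^7(Z), B ⇓ S^8(Z)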